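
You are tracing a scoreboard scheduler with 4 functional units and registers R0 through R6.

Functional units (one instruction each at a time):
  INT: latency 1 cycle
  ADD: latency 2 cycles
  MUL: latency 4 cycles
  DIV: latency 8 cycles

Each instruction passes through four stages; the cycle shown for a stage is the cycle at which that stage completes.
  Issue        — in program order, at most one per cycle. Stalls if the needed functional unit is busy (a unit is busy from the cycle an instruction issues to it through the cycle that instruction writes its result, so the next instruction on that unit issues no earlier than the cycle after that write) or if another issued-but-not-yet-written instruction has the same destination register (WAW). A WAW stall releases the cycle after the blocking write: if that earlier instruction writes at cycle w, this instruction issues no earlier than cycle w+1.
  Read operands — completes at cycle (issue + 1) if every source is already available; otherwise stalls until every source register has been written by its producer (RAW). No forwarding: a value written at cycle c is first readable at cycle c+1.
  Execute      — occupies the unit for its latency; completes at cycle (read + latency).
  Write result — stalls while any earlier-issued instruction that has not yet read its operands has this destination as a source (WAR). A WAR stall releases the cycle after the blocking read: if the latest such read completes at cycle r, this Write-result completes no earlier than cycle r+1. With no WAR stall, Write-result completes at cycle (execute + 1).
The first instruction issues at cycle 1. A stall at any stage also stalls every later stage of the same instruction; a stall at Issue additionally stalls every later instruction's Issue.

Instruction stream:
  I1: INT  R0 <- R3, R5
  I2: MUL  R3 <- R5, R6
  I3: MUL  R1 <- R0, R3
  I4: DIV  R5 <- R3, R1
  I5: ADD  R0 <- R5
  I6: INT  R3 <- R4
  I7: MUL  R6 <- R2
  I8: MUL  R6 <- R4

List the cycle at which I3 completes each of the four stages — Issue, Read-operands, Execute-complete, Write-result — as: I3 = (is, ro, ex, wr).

I3 = (9, 10, 14, 15)

I1  is:1  ro:2  ex:3  wr:4
I2  is:2  ro:3  ex:7  wr:8
I3  is:9  ro:10  ex:14  wr:15  — struct: MUL busy until I2 writes@8
I4  is:10  ro:16  ex:24  wr:25  — RAW R1: wait I3 write@15
I5  is:11  ro:26  ex:28  wr:29  — RAW R5: wait I4 write@25
I6  is:12  ro:13  ex:14  wr:17  — WAR R3: wait I4 read@16
I7  is:16  ro:17  ex:21  wr:22  — struct: MUL busy until I3 writes@15
I8  is:23  ro:24  ex:28  wr:29  — struct: MUL busy until I7 writes@22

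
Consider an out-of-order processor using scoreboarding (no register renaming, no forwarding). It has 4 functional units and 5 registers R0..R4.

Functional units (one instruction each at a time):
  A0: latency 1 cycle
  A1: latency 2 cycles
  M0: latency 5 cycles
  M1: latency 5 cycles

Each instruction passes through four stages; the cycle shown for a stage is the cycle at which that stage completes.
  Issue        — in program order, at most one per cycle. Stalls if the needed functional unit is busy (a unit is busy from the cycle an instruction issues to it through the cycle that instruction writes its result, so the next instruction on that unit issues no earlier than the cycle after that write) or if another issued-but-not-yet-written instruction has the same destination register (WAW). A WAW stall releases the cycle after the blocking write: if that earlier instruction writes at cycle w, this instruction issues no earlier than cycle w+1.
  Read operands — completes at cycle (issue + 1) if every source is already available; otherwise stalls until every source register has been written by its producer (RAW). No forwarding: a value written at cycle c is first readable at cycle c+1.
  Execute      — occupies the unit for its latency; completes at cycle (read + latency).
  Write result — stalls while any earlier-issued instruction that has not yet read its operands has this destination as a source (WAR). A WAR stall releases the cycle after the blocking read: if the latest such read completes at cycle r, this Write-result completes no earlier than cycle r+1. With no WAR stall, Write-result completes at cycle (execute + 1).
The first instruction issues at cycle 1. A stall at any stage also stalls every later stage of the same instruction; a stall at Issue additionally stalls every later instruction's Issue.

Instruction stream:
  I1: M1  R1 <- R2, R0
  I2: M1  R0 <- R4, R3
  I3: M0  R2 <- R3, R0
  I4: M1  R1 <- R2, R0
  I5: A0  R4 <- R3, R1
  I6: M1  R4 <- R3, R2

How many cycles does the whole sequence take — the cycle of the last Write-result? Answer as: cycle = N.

c1: I1→M1
c2: I1 RO
c7: I1 EX
c8: I1 WR R1
c9: I2→M1
c10: I2 RO, I3→M0
c15: I2 EX
c16: I2 WR R0
c17: I3 RO, I4→M1
c18: I5→A0
c22: I3 EX
c23: I3 WR R2
c24: I4 RO
c29: I4 EX
c30: I4 WR R1
c31: I5 RO
c32: I5 EX
c33: I5 WR R4
c34: I6→M1
c35: I6 RO
c40: I6 EX
c41: I6 WR R4

cycle = 41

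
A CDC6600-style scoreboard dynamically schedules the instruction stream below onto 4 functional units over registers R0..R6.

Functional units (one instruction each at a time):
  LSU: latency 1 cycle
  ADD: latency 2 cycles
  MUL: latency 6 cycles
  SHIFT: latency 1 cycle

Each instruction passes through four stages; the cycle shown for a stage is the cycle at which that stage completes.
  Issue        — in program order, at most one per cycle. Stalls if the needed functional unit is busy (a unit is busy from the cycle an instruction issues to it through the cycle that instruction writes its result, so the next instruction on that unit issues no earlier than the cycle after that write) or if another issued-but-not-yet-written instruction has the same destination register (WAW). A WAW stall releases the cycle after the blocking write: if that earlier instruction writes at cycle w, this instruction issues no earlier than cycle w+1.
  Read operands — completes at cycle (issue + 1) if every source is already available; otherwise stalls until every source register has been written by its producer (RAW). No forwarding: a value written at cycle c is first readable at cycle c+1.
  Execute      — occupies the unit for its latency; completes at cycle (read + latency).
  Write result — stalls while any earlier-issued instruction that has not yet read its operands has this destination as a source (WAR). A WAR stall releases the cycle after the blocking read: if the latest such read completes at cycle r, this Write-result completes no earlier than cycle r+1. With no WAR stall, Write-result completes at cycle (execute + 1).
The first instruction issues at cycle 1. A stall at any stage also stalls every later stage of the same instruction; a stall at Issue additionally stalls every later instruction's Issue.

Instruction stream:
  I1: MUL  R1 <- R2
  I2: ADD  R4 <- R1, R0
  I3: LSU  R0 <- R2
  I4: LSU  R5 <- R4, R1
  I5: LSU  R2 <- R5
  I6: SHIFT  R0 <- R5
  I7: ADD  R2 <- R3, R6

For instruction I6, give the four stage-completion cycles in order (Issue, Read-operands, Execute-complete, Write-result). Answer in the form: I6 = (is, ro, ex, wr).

[1] I1→MUL
[2] I1 RO | I2→ADD
[3] I3→LSU
[4] I3 RO
[5] I3 EX
[8] I1 EX
[9] I1 WR R1
[10] I2 RO
[11] I3 WR R0
[12] I2 EX | I4→LSU
[13] I2 WR R4
[14] I4 RO
[15] I4 EX
[16] I4 WR R5
[17] I5→LSU
[18] I5 RO | I6→SHIFT
[19] I5 EX | I6 RO
[20] I5 WR R2 | I6 EX
[21] I6 WR R0 | I7→ADD
[22] I7 RO
[24] I7 EX
[25] I7 WR R2

I6 = (18, 19, 20, 21)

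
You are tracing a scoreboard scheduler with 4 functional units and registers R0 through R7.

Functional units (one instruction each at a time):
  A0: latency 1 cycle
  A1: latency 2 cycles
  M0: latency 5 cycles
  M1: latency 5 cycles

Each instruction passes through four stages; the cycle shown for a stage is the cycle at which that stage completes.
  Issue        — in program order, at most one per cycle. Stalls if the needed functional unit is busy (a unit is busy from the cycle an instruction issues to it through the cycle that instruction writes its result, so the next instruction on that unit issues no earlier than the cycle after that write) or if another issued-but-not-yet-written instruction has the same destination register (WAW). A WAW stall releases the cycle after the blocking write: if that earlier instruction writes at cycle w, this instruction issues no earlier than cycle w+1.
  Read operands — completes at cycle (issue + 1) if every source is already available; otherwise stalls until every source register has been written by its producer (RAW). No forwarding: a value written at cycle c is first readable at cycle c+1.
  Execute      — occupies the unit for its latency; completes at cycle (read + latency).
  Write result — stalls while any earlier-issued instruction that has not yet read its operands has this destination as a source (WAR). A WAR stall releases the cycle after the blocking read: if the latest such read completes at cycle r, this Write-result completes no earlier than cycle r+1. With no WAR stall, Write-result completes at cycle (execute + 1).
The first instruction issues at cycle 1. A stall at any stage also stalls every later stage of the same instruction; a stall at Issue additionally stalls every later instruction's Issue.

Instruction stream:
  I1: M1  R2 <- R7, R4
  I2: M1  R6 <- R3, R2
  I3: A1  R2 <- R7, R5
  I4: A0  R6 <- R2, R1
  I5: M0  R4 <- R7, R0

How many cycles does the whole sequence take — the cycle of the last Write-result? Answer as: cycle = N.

cycle = 25

cycle 1: issue I1 (M1)
cycle 2: I1 read-ops
cycle 7: I1 finished on M1
cycle 8: I1→R2
cycle 9: issue I2 (M1)
cycle 10: I2 read-ops | issue I3 (A1)
cycle 11: I3 read-ops
cycle 13: I3 finished on A1
cycle 14: I3→R2
cycle 15: I2 finished on M1
cycle 16: I2→R6
cycle 17: issue I4 (A0)
cycle 18: I4 read-ops | issue I5 (M0)
cycle 19: I4 finished on A0 | I5 read-ops
cycle 20: I4→R6
cycle 24: I5 finished on M0
cycle 25: I5→R4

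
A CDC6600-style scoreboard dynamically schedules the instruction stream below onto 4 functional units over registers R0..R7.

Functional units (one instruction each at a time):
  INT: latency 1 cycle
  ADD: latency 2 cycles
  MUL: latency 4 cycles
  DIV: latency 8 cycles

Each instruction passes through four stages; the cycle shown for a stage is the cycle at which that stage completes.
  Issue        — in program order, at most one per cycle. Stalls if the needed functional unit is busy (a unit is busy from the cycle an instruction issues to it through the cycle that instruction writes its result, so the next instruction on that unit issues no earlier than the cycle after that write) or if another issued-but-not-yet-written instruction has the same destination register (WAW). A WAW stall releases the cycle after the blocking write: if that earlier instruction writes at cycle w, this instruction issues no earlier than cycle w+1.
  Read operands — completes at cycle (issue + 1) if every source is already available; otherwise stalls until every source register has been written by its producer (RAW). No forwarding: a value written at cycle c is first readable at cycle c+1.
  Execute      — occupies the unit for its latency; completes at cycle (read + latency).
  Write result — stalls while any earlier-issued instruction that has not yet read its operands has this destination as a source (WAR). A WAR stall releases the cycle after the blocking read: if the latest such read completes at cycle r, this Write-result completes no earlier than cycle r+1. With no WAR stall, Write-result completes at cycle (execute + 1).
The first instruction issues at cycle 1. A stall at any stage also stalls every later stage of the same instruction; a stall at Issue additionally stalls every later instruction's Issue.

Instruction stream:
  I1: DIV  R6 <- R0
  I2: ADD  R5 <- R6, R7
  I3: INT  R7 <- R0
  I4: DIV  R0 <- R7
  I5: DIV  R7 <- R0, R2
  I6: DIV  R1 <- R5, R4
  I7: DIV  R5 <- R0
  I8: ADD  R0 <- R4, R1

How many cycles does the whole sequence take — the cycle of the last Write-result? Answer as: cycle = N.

  I1 | 1 | 2 | 10 | 11
  I2 | 2 | 12 | 14 | 15   RAW R6: wait I1 write@11
  I3 | 3 | 4 | 5 | 13   WAR R7: wait I2 read@12
  I4 | 12 | 14 | 22 | 23   struct: DIV busy until I1 writes@11 · RAW R7: wait I3 write@13
  I5 | 24 | 25 | 33 | 34   struct: DIV busy until I4 writes@23
  I6 | 35 | 36 | 44 | 45   struct: DIV busy until I5 writes@34
  I7 | 46 | 47 | 55 | 56   struct: DIV busy until I6 writes@45
  I8 | 47 | 48 | 50 | 51

cycle = 56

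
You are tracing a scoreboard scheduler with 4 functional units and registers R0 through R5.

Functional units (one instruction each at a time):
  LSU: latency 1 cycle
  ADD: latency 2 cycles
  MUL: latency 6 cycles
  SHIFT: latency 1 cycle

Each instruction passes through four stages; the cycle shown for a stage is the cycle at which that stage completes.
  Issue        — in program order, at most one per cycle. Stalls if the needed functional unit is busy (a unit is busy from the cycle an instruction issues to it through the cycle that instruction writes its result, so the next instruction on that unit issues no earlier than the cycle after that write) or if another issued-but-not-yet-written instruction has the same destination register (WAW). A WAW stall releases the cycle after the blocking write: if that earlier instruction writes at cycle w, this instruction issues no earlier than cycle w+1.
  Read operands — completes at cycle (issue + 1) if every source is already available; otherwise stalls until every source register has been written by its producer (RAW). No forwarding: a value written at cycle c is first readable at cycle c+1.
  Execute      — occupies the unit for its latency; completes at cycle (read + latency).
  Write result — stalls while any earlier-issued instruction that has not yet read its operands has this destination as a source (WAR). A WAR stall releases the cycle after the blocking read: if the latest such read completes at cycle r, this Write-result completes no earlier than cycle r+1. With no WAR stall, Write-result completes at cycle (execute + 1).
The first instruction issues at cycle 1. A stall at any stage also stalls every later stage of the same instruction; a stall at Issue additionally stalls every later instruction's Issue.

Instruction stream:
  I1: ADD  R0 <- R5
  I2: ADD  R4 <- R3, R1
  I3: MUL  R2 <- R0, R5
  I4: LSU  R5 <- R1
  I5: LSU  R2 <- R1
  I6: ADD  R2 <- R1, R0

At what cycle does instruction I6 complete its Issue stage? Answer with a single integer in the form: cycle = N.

  I1 | 1 | 2 | 4 | 5
  I2 | 6 | 7 | 9 | 10   struct: ADD busy until I1 writes@5
  I3 | 7 | 8 | 14 | 15
  I4 | 8 | 9 | 10 | 11
  I5 | 16 | 17 | 18 | 19   WAW R2: wait I3 write@15
  I6 | 20 | 21 | 23 | 24   WAW R2: wait I5 write@19

cycle = 20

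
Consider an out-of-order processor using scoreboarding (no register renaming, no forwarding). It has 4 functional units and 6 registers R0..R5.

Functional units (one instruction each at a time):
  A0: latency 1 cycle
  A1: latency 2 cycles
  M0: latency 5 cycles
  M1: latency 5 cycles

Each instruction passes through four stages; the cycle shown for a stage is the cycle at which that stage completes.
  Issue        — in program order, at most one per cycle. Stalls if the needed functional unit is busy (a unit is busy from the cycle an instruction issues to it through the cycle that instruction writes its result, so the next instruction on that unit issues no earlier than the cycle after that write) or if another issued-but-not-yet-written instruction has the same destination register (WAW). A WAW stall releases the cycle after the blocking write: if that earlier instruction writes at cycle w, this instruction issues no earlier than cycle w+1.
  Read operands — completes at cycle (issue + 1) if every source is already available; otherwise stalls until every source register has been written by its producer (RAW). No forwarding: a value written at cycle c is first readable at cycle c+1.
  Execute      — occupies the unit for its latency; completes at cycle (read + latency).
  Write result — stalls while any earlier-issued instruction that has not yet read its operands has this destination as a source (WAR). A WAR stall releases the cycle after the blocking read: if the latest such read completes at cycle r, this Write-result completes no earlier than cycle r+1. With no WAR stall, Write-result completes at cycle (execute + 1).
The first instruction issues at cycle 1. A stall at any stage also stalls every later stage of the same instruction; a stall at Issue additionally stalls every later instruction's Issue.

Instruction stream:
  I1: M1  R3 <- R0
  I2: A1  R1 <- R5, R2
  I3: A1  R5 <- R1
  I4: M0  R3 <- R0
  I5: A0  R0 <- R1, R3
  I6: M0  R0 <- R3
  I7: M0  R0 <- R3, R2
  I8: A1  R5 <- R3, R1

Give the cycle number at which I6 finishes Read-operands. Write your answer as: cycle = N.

cycle = 21

  I1 | 1 | 2 | 7 | 8
  I2 | 2 | 3 | 5 | 6
  I3 | 7 | 8 | 10 | 11   struct: A1 busy until I2 writes@6
  I4 | 9 | 10 | 15 | 16   WAW R3: wait I1 write@8
  I5 | 10 | 17 | 18 | 19   RAW R3: wait I4 write@16
  I6 | 20 | 21 | 26 | 27   WAW R0: wait I5 write@19
  I7 | 28 | 29 | 34 | 35   struct: M0 busy until I6 writes@27
  I8 | 29 | 30 | 32 | 33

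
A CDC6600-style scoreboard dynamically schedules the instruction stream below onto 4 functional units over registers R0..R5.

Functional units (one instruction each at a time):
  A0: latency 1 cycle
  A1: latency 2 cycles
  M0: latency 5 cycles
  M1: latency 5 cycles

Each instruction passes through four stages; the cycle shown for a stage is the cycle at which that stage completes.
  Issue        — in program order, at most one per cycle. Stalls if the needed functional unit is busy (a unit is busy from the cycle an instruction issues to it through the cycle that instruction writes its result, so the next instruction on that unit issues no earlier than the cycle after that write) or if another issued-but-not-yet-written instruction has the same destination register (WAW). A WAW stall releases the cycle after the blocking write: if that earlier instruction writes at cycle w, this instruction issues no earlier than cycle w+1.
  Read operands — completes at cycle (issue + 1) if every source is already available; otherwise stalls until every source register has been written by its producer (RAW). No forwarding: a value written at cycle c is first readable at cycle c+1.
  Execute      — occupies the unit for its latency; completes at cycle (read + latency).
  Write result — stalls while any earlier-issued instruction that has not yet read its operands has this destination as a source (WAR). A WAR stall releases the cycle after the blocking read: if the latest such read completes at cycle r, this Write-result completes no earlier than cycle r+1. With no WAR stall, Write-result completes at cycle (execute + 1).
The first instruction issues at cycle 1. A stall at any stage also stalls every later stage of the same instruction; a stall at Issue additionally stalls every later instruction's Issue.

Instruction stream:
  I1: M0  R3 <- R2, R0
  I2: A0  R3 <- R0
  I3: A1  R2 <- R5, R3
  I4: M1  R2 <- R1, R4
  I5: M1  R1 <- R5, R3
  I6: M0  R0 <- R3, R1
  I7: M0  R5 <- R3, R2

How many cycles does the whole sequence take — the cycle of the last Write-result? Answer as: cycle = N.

t=1  I1 issues→M0
t=2  I1 reads
t=7  I1 exec-done
t=8  I1 writes R3
t=9  I2 issues→A0
t=10  I2 reads | I3 issues→A1
t=11  I2 exec-done
t=12  I2 writes R3
t=13  I3 reads
t=15  I3 exec-done
t=16  I3 writes R2
t=17  I4 issues→M1
t=18  I4 reads
t=23  I4 exec-done
t=24  I4 writes R2
t=25  I5 issues→M1
t=26  I5 reads | I6 issues→M0
t=31  I5 exec-done
t=32  I5 writes R1
t=33  I6 reads
t=38  I6 exec-done
t=39  I6 writes R0
t=40  I7 issues→M0
t=41  I7 reads
t=46  I7 exec-done
t=47  I7 writes R5

cycle = 47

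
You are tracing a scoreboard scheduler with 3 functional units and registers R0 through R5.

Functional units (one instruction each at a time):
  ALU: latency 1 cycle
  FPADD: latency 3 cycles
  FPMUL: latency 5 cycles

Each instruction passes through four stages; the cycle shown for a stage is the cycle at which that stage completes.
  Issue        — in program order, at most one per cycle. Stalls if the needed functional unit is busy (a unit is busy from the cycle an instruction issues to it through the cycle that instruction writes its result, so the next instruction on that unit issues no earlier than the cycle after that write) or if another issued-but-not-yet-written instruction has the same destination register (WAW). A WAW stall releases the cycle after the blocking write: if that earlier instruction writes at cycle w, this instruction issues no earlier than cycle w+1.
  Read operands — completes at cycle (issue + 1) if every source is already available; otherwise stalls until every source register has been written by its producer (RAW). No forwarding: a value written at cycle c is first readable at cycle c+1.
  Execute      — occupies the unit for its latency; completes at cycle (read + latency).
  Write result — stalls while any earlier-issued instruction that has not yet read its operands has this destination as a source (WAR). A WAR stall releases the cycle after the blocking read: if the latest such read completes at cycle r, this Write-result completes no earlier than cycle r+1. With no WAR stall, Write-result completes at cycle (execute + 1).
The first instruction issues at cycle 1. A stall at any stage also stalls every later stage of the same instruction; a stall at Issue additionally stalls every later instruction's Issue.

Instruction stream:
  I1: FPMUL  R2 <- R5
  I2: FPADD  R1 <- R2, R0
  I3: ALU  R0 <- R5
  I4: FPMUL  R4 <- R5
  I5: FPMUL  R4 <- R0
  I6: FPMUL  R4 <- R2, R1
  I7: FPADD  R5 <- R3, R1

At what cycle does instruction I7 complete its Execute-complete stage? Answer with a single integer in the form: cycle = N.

cycle = 30

c1: I1 dispatched to FPMUL
c2: I1 operands ready | I2 dispatched to FPADD
c3: I3 dispatched to ALU
c4: I3 operands ready
c5: I3 complete
c7: I1 complete
c8: R2←I1
c9: I2 operands ready | I4 dispatched to FPMUL
c10: R0←I3 | I4 operands ready
c12: I2 complete
c13: R1←I2
c15: I4 complete
c16: R4←I4
c17: I5 dispatched to FPMUL
c18: I5 operands ready
c23: I5 complete
c24: R4←I5
c25: I6 dispatched to FPMUL
c26: I6 operands ready | I7 dispatched to FPADD
c27: I7 operands ready
c30: I7 complete
c31: I6 complete | R5←I7
c32: R4←I6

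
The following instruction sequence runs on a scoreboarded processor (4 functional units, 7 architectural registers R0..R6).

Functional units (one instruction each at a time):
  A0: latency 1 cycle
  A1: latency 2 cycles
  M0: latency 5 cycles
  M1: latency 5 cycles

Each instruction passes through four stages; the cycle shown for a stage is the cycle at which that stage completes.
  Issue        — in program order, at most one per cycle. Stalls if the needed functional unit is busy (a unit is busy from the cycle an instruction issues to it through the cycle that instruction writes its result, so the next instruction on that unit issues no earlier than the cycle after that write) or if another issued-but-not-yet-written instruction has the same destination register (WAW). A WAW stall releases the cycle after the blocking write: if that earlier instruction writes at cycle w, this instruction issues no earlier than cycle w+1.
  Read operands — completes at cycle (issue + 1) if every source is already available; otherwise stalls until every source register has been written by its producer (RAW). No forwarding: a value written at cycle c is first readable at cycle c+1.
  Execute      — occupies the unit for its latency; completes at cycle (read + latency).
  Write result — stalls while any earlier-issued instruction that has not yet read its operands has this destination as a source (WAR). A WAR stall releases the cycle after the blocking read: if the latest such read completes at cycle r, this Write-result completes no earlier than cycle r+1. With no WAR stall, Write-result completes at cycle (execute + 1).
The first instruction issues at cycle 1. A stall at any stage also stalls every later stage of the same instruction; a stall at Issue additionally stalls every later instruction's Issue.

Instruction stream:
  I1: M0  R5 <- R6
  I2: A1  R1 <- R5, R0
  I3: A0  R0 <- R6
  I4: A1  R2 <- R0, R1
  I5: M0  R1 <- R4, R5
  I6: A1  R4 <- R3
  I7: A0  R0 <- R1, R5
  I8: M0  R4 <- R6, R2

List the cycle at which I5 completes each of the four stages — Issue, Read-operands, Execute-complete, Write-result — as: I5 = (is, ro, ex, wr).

cycle 1: I1 issues→M0
cycle 2: I1 reads; I2 issues→A1
cycle 3: I3 issues→A0
cycle 4: I3 reads
cycle 5: I3 exec-done
cycle 7: I1 exec-done
cycle 8: I1 writes R5
cycle 9: I2 reads
cycle 10: I3 writes R0
cycle 11: I2 exec-done
cycle 12: I2 writes R1
cycle 13: I4 issues→A1
cycle 14: I4 reads; I5 issues→M0
cycle 15: I5 reads
cycle 16: I4 exec-done
cycle 17: I4 writes R2
cycle 18: I6 issues→A1
cycle 19: I6 reads; I7 issues→A0
cycle 20: I5 exec-done
cycle 21: I5 writes R1; I6 exec-done
cycle 22: I6 writes R4; I7 reads
cycle 23: I7 exec-done; I8 issues→M0
cycle 24: I7 writes R0; I8 reads
cycle 29: I8 exec-done
cycle 30: I8 writes R4

I5 = (14, 15, 20, 21)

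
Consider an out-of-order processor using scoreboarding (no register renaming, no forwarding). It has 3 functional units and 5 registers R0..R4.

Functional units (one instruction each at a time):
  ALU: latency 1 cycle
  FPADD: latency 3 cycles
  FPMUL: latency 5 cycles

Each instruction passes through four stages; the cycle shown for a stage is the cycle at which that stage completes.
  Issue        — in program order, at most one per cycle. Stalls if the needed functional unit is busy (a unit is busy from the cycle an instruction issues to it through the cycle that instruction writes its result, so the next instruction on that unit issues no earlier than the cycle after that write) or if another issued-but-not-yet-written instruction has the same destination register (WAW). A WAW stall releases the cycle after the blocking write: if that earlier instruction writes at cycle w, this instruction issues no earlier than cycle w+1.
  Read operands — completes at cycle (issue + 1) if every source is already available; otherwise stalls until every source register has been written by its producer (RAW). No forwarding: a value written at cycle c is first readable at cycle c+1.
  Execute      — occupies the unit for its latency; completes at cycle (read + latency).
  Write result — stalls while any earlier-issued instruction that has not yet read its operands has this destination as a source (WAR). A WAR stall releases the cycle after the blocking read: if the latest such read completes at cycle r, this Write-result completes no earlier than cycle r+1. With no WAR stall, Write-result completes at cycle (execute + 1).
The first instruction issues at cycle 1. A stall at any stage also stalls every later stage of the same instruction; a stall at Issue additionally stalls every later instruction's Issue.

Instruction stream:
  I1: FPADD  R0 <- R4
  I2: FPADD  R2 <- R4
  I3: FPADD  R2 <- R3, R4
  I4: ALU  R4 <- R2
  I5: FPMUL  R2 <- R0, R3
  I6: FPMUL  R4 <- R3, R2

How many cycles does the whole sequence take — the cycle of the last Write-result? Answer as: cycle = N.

1) issue 1, read 2, done 5, write 6
2) issue 7, read 8, done 11, write 12  <struct: FPADD busy until I1 writes@6>
3) issue 13, read 14, done 17, write 18  <struct: FPADD busy until I2 writes@12>
4) issue 14, read 19, done 20, write 21  <RAW R2: wait I3 write@18>
5) issue 19, read 20, done 25, write 26  <WAW R2: wait I3 write@18>
6) issue 27, read 28, done 33, write 34  <struct: FPMUL busy until I5 writes@26>

cycle = 34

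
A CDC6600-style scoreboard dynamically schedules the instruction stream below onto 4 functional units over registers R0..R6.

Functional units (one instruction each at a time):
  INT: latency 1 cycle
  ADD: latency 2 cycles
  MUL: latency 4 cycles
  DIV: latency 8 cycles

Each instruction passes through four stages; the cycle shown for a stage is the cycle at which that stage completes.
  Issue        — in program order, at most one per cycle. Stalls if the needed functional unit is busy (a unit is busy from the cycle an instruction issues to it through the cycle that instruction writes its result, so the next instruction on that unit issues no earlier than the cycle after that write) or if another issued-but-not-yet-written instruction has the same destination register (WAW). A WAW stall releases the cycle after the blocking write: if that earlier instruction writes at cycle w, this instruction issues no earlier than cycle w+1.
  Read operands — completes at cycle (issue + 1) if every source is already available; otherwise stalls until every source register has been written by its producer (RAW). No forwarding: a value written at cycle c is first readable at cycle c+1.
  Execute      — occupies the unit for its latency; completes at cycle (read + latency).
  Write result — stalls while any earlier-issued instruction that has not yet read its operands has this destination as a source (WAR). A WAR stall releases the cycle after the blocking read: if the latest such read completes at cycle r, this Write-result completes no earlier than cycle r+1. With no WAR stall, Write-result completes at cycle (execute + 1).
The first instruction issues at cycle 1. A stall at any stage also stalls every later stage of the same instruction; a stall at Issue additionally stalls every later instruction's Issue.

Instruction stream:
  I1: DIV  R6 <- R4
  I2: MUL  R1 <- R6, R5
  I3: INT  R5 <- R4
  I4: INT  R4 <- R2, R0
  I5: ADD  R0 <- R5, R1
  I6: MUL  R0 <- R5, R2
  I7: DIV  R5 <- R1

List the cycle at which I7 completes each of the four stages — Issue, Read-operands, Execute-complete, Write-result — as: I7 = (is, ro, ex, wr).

I7 = (23, 24, 32, 33)

I1: IS=1 RO=2 EX=10 WR=11
I2: IS=2 RO=12 EX=16 WR=17  [RAW R6: wait I1 write@11]
I3: IS=3 RO=4 EX=5 WR=13  [WAR R5: wait I2 read@12]
I4: IS=14 RO=15 EX=16 WR=17  [struct: INT busy until I3 writes@13]
I5: IS=15 RO=18 EX=20 WR=21  [RAW R1: wait I2 write@17]
I6: IS=22 RO=23 EX=27 WR=28  [WAW R0: wait I5 write@21]
I7: IS=23 RO=24 EX=32 WR=33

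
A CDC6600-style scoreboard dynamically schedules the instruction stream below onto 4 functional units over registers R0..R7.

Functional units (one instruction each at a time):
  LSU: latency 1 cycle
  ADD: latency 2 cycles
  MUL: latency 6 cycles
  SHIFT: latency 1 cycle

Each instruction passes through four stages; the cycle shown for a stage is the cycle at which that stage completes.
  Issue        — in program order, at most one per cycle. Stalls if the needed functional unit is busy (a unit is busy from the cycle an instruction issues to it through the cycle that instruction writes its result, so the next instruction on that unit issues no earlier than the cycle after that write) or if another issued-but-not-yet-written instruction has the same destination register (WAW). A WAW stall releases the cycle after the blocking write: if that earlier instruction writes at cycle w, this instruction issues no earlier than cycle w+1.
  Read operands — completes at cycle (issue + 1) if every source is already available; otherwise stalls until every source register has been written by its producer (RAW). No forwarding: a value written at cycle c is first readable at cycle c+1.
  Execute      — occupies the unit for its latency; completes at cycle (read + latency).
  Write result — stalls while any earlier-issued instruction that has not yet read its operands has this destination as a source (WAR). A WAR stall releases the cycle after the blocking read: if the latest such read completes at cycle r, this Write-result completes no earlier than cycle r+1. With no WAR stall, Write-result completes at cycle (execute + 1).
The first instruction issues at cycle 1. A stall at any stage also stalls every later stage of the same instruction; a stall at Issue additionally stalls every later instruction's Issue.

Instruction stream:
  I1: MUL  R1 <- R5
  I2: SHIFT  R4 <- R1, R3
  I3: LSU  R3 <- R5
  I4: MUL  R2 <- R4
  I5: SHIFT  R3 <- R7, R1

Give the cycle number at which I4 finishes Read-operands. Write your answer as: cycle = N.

c1: I1 dispatched to MUL
c2: I1 operands ready | I2 dispatched to SHIFT
c3: I3 dispatched to LSU
c4: I3 operands ready
c5: I3 complete
c8: I1 complete
c9: R1←I1
c10: I2 operands ready | I4 dispatched to MUL
c11: I2 complete | R3←I3
c12: R4←I2
c13: I4 operands ready | I5 dispatched to SHIFT
c14: I5 operands ready
c15: I5 complete
c16: R3←I5
c19: I4 complete
c20: R2←I4

cycle = 13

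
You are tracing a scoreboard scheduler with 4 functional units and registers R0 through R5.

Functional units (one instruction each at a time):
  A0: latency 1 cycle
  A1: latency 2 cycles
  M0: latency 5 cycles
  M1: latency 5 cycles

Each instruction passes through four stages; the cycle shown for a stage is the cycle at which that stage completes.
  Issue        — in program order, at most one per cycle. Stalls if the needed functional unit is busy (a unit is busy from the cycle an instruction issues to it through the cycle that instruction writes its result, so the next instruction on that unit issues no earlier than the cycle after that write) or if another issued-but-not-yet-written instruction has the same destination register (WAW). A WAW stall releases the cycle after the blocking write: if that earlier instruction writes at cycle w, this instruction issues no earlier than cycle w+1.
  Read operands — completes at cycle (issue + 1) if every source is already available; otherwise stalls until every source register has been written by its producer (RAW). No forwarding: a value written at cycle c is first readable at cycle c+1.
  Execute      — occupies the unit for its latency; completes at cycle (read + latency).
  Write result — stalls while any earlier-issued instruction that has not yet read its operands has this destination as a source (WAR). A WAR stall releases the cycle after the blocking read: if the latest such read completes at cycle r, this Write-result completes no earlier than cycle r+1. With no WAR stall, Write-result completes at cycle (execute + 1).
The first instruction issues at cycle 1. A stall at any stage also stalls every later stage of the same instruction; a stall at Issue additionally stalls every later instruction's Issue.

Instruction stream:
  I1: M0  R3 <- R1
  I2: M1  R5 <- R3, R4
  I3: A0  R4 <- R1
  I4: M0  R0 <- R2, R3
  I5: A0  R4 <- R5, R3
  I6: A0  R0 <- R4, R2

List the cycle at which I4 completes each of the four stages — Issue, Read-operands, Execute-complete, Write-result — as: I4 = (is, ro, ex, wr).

cycle 1: issue I1 (M0)
cycle 2: I1 read-ops, issue I2 (M1)
cycle 3: issue I3 (A0)
cycle 4: I3 read-ops
cycle 5: I3 finished on A0
cycle 7: I1 finished on M0
cycle 8: I1→R3
cycle 9: I2 read-ops, issue I4 (M0)
cycle 10: I3→R4, I4 read-ops
cycle 11: issue I5 (A0)
cycle 14: I2 finished on M1
cycle 15: I2→R5, I4 finished on M0
cycle 16: I4→R0, I5 read-ops
cycle 17: I5 finished on A0
cycle 18: I5→R4
cycle 19: issue I6 (A0)
cycle 20: I6 read-ops
cycle 21: I6 finished on A0
cycle 22: I6→R0

I4 = (9, 10, 15, 16)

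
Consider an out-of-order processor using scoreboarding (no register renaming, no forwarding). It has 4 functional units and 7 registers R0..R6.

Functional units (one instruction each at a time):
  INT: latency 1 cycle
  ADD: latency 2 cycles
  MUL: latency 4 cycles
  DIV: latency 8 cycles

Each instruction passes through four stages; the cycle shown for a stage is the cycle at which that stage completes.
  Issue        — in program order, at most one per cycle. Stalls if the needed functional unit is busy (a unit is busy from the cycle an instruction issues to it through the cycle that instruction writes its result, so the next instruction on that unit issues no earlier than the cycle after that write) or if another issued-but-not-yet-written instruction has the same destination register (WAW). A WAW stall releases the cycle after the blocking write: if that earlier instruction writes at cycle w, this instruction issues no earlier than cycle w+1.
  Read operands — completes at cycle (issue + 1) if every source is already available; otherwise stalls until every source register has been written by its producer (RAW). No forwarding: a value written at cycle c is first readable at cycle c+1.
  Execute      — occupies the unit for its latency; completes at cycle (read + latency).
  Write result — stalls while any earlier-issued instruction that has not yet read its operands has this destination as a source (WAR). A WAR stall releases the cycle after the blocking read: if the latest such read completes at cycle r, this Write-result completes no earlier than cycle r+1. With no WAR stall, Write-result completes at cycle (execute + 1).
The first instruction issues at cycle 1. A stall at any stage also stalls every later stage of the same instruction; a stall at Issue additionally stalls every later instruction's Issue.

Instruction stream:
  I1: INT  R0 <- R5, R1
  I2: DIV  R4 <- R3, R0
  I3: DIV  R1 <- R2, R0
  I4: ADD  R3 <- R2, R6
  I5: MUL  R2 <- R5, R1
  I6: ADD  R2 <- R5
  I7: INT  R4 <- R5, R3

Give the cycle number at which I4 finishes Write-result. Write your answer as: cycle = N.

cycle = 20

I1  is:1  ro:2  ex:3  wr:4
I2  is:2  ro:5  ex:13  wr:14  — RAW R0: wait I1 write@4
I3  is:15  ro:16  ex:24  wr:25  — struct: DIV busy until I2 writes@14
I4  is:16  ro:17  ex:19  wr:20
I5  is:17  ro:26  ex:30  wr:31  — RAW R1: wait I3 write@25
I6  is:32  ro:33  ex:35  wr:36  — WAW R2: wait I5 write@31
I7  is:33  ro:34  ex:35  wr:36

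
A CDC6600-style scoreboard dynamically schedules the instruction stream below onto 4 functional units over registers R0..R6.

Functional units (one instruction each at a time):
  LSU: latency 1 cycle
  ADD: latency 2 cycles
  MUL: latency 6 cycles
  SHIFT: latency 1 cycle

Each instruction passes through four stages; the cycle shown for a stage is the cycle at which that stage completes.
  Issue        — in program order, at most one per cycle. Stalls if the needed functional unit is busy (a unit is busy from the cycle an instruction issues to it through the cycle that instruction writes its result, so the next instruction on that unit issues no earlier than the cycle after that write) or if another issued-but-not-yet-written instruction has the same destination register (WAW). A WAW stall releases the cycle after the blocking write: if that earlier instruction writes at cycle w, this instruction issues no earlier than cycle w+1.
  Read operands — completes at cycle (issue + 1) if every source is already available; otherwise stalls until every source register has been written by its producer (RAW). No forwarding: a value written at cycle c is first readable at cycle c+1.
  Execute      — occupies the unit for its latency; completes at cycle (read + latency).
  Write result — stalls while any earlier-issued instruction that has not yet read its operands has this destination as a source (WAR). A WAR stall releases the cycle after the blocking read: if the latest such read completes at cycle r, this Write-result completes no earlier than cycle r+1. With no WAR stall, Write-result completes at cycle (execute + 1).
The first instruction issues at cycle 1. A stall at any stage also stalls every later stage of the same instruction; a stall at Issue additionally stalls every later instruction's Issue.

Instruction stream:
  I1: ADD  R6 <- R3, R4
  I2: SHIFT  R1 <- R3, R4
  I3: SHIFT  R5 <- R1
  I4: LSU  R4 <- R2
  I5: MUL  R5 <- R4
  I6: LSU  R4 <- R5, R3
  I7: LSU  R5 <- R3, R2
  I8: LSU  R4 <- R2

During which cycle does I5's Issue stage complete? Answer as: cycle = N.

cycle = 10

[I1] 1/2/4/5
[I2] 2/3/4/5
[I3] 6/7/8/9  (struct: SHIFT busy until I2 writes@5)
[I4] 7/8/9/10
[I5] 10/11/17/18  (WAW R5: wait I3 write@9)
[I6] 11/19/20/21  (RAW R5: wait I5 write@18)
[I7] 22/23/24/25  (struct: LSU busy until I6 writes@21)
[I8] 26/27/28/29  (struct: LSU busy until I7 writes@25)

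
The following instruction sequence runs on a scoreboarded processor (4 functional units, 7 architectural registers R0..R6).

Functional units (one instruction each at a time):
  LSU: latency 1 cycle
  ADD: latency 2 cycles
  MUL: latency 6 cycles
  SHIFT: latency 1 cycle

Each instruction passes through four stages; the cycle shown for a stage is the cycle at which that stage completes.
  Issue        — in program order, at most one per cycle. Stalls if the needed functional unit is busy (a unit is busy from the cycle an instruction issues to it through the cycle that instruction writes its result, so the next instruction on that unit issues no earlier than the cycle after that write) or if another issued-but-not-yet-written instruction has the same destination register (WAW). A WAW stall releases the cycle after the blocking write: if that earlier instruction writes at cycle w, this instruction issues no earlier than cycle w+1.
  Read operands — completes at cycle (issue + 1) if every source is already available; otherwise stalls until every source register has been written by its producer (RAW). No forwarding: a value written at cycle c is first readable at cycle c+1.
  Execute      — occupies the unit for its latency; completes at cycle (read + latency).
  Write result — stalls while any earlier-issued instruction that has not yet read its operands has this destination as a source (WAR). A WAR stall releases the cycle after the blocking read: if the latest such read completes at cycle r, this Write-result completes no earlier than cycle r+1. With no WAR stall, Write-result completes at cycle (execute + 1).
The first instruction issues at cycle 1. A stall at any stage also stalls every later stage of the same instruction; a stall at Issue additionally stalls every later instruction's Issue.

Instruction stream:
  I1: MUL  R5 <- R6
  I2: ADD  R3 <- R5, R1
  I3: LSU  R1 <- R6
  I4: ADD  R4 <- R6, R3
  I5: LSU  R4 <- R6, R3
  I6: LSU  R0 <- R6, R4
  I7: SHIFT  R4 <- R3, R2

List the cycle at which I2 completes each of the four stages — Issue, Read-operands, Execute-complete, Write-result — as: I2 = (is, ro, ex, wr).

[1] issue I1 (MUL)
[2] I1 read-ops | issue I2 (ADD)
[3] issue I3 (LSU)
[4] I3 read-ops
[5] I3 finished on LSU
[8] I1 finished on MUL
[9] I1→R5
[10] I2 read-ops
[11] I3→R1
[12] I2 finished on ADD
[13] I2→R3
[14] issue I4 (ADD)
[15] I4 read-ops
[17] I4 finished on ADD
[18] I4→R4
[19] issue I5 (LSU)
[20] I5 read-ops
[21] I5 finished on LSU
[22] I5→R4
[23] issue I6 (LSU)
[24] I6 read-ops | issue I7 (SHIFT)
[25] I6 finished on LSU | I7 read-ops
[26] I6→R0 | I7 finished on SHIFT
[27] I7→R4

I2 = (2, 10, 12, 13)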